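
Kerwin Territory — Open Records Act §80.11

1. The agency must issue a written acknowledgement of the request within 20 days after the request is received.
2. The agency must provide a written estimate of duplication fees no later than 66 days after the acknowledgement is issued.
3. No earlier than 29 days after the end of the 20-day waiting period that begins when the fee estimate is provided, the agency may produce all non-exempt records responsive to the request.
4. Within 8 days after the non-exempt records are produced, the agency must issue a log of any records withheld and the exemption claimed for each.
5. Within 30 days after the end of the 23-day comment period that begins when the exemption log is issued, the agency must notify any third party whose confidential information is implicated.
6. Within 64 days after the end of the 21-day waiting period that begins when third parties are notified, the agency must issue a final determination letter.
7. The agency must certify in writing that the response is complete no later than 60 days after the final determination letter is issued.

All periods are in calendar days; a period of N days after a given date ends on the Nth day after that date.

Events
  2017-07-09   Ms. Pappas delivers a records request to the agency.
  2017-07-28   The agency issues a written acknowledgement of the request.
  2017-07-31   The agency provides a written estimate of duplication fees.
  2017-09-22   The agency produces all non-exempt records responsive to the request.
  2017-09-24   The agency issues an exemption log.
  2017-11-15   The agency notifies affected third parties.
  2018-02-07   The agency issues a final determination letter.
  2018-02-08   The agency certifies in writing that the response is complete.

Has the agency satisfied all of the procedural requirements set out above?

Yes

Step 1: 20 days after 2017-07-09 (when the request is received) is 2017-07-29; 2017-07-28 is within that limit.
Step 2: 66 days after 2017-07-28 (when the acknowledgement is issued) is 2017-10-02; 2017-07-31 is within that limit.
Step 3: the earliest permitted date is 29 days after 2017-08-20 (end of the 20-day waiting period, which began when the fee estimate is provided on 2017-07-31), i.e. 2017-09-18; done 2017-09-22 — permitted.
Step 4: 8 days after 2017-09-22 (when the non-exempt records are produced) is 2017-09-30; completed 2017-09-24, before the deadline.
Step 5: 30 days after 2017-10-17 (end of the 23-day comment period, which began when the exemption log is issued on 2017-09-24) is 2017-11-16; done 2017-11-15 — timely.
Step 6: 64 days after 2017-12-06 (end of the 21-day waiting period, which began when third parties are notified on 2017-11-15) is 2018-02-08; 2018-02-07 is within that limit.
Step 7: 60 days after 2018-02-07 (when the final determination letter is issued) is 2018-04-08; done 2018-02-08 — timely.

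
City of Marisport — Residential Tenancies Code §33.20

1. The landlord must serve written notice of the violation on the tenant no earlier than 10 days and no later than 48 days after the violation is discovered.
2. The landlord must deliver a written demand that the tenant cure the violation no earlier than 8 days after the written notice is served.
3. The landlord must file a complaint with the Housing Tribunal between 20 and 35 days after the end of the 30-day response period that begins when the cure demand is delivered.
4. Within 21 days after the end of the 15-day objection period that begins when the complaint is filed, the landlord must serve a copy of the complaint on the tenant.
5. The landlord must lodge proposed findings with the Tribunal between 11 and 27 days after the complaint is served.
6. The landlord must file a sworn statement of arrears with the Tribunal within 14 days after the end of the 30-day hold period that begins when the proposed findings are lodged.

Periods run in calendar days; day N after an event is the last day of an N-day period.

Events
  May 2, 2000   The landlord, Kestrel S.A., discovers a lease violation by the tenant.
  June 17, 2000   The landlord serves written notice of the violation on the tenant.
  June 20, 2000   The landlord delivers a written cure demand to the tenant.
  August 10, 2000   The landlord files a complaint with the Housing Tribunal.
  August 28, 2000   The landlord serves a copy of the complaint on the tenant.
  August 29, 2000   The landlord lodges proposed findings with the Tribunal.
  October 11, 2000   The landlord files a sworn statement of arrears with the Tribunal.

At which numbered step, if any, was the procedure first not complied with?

Step 2

Step 1: the window is 10–48 days after May 2, 2000 (when the violation is discovered), so May 12, 2000 through June 19, 2000; done June 17, 2000, which is between those dates.
Step 2: the earliest permitted date is 8 days after June 17, 2000 (when the written notice is served), i.e. June 25, 2000; done June 20, 2000 — 5 days too early.
Later steps need not be reached.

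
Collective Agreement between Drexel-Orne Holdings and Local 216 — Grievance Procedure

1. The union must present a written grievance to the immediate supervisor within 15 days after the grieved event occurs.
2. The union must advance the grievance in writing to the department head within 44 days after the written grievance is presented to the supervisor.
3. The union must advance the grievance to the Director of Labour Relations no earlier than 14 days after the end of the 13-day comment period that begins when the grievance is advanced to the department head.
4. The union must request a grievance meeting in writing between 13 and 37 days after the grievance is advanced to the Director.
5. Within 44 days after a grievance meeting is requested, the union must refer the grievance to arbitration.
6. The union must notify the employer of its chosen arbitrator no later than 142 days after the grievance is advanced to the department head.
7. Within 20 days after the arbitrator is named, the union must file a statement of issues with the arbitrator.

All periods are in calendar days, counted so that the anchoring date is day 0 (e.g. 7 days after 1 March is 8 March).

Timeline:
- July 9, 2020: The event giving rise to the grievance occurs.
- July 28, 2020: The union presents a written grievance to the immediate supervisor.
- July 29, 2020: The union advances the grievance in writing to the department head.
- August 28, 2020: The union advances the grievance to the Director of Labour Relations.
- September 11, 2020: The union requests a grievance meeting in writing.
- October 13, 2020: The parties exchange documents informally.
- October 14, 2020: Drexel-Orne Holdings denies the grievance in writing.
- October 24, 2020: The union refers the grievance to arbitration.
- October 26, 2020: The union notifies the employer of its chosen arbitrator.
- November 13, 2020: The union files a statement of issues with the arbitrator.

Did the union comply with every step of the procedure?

No

Step 1 — counting 15 days from July 9, 2020 (when the grieved event occurs) gives a deadline of July 24, 2020; done July 28, 2020 — 4 days late.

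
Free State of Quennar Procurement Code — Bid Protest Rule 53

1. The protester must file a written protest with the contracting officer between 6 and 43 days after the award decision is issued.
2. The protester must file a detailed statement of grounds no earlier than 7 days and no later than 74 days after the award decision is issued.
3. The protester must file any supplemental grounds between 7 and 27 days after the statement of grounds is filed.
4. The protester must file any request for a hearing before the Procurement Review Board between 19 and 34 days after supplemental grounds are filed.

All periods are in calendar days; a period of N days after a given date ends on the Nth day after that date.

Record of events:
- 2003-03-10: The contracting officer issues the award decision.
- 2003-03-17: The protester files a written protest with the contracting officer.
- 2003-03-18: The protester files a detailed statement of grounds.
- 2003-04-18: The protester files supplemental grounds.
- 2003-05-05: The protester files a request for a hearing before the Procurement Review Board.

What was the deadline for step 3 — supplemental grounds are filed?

2003-04-14

Step 3 runs from 2003-03-18, when the statement of grounds is filed. The window is 7–27 days after 2003-03-18; it closes on 2003-04-14.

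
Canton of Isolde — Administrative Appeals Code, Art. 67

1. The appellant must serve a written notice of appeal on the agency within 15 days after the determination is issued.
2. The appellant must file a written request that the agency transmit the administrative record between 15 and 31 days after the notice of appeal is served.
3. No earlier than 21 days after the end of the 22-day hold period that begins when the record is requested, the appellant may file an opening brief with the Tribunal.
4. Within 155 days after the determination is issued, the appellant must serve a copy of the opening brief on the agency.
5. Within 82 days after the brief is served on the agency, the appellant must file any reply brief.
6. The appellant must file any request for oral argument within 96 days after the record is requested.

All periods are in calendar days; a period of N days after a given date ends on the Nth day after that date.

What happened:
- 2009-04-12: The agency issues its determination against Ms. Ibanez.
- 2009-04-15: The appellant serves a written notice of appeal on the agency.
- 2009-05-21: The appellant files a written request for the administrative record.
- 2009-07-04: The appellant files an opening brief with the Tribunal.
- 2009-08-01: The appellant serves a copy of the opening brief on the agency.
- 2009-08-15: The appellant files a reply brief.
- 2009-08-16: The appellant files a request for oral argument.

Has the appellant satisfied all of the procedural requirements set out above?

No

Step 1 — counting 15 days from 2009-04-12 (when the determination is issued) gives a deadline of 2009-04-27; done 2009-04-15 — timely.
Step 2 — 15 and 31 days from 2009-04-15 (when the notice of appeal is served) are 2009-04-30 and 2009-05-16 respectively; 2009-05-21 is 5 days past the end of the window.
That is the first point of non-compliance.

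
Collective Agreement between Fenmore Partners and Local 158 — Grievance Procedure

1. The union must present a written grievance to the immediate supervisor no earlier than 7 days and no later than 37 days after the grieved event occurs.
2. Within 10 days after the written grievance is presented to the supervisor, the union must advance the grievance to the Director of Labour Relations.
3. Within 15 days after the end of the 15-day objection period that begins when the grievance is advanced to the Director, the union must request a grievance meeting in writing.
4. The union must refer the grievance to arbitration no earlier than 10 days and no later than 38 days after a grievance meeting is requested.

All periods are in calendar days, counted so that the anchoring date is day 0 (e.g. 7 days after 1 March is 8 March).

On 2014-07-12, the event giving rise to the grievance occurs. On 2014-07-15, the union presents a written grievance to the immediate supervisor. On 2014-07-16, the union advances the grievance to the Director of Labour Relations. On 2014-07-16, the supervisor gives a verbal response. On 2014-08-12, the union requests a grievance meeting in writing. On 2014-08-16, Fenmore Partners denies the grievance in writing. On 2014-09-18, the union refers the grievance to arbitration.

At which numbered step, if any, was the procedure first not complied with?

Step 1

Step 1 — 7 and 37 days from 2014-07-12 (when the grieved event occurs) are 2014-07-19 and 2014-08-18 respectively; done 2014-07-15 — 4 days before the window opened.
The analysis stops there.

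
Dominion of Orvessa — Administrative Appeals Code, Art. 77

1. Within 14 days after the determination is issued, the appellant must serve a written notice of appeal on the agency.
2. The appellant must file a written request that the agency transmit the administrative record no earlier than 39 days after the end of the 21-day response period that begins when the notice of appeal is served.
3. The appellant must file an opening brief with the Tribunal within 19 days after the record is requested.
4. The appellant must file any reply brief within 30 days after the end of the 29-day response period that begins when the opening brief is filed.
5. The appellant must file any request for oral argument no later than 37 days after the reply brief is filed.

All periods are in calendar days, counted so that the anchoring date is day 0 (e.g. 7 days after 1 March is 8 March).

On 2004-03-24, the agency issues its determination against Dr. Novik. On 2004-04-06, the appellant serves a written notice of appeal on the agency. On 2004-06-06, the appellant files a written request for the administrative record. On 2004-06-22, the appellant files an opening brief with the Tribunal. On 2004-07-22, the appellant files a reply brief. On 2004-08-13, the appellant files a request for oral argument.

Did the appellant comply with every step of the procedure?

Step 1 — counting 14 days from 2004-03-24 (when the determination is issued) gives a deadline of 2004-04-07; done 2004-04-06 — timely.
Step 2 — must wait 39 days from 2004-04-27 (end of the 21-day response period, which began when the notice of appeal is served on 2004-04-06), so not before 2004-06-05; 2004-06-06 is on or after that date.
Step 3 — counting 19 days from 2004-06-06 (when the record is requested) gives a deadline of 2004-06-25; completed 2004-06-22, before the deadline.
Step 4 — counting 30 days from 2004-07-21 (end of the 29-day response period, which began when the opening brief is filed on 2004-06-22) gives a deadline of 2004-08-20; done 2004-07-22 — timely.
Step 5 — counting 37 days from 2004-07-22 (when the reply brief is filed) gives a deadline of 2004-08-28; done 2004-08-13 — timely.

Yes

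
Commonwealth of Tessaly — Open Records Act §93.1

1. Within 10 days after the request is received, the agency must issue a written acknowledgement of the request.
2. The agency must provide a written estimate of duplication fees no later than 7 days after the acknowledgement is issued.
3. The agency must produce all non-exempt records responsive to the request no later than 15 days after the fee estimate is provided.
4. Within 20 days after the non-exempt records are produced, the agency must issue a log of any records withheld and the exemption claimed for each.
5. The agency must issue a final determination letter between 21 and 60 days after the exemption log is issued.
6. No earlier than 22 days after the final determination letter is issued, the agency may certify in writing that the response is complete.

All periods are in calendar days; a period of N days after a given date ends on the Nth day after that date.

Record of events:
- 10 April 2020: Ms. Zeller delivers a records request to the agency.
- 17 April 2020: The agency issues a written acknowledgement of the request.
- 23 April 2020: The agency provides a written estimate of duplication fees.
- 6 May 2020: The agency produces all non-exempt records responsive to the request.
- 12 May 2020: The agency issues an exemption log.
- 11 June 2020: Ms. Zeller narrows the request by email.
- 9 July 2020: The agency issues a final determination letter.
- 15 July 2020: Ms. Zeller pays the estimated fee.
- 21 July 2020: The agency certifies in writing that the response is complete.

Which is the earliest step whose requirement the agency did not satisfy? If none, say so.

(1) due by 10 April 2020 + 10 days = 20 April 2020; 17 April 2020 is within that limit.
(2) due by 17 April 2020 + 7 days = 24 April 2020; completed 23 April 2020, before the deadline.
(3) due by 23 April 2020 + 15 days = 8 May 2020; done 6 May 2020 — timely.
(4) due by 6 May 2020 + 20 days = 26 May 2020; completed 12 May 2020, before the deadline.
(5) the permitted window runs from 12 May 2020 + 21 = 2 June 2020 to 12 May 2020 + 60 = 11 July 2020; done 9 July 2020, which is between those dates.
(6) permitted from 9 July 2020 + 22 days = 31 July 2020 onward; acted on 21 July 2020, 10 days prematurely.
The procedure was therefore not followed at step 6.

Step 6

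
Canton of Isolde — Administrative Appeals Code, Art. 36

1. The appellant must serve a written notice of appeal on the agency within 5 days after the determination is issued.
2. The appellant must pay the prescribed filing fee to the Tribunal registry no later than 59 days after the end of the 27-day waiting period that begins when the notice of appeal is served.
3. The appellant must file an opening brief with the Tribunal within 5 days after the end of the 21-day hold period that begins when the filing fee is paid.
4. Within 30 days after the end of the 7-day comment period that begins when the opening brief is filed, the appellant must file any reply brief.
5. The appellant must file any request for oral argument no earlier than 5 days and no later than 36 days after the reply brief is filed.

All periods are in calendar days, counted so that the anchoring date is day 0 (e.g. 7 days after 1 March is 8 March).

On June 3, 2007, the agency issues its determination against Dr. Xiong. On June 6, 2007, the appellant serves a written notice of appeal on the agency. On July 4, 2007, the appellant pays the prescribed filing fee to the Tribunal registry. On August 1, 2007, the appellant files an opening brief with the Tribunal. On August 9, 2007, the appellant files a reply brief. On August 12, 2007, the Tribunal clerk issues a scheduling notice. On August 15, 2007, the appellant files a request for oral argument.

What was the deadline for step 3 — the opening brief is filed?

July 30, 2007

The filing fee is paid on July 4, 2007; the 21-day hold period therefore ends July 25, 2007, and step 3 runs from that date. 5 days after July 25, 2007 is July 30, 2007.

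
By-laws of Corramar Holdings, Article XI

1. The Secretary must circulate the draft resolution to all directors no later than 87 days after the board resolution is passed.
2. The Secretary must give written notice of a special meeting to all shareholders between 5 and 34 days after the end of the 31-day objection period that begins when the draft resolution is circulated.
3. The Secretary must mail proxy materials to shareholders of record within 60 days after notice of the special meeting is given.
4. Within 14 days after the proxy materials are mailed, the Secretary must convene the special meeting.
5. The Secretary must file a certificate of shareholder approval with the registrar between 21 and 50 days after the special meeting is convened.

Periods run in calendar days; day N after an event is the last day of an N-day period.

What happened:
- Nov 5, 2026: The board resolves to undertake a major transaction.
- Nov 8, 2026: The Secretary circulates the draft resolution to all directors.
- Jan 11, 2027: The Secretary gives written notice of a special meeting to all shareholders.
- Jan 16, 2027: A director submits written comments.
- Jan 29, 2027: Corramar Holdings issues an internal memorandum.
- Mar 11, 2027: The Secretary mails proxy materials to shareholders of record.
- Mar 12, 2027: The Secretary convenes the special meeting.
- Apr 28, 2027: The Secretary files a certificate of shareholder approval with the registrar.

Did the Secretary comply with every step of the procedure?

(1) due by Nov 5, 2026 + 87 days = Jan 31, 2027; completed Nov 8, 2026, before the deadline.
(2) the permitted window runs from Dec 9, 2026 + 5 = Dec 14, 2026 to Dec 9, 2026 + 34 = Jan 12, 2027; done Jan 11, 2027 — within the window.
(3) due by Jan 11, 2027 + 60 days = Mar 12, 2027; Mar 11, 2027 is within that limit.
(4) due by Mar 11, 2027 + 14 days = Mar 25, 2027; completed Mar 12, 2027, before the deadline.
(5) the permitted window runs from Mar 12, 2027 + 21 = Apr 2, 2027 to Mar 12, 2027 + 50 = May 1, 2027; done Apr 28, 2027 — within the window.

Yes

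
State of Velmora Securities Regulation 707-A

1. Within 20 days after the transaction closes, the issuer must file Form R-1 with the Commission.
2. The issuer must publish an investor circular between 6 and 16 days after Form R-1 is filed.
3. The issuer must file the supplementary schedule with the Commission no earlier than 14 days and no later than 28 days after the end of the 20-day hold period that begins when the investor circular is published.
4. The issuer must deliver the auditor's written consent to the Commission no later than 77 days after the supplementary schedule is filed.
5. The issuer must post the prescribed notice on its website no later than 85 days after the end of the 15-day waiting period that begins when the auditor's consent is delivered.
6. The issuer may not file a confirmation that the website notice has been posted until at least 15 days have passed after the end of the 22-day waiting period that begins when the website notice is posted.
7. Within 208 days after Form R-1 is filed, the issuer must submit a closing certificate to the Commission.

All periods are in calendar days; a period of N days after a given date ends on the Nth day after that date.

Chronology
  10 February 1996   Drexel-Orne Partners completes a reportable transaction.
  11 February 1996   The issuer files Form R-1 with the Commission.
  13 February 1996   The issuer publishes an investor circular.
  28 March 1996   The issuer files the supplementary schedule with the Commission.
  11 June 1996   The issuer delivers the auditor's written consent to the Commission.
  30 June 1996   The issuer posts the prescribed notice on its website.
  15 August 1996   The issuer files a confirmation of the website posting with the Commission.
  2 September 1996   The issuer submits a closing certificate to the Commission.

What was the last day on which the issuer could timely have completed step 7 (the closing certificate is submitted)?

Step 7 runs from 11 February 1996, when Form R-1 is filed. 208 days after 11 February 1996 is 6 September 1996.

6 September 1996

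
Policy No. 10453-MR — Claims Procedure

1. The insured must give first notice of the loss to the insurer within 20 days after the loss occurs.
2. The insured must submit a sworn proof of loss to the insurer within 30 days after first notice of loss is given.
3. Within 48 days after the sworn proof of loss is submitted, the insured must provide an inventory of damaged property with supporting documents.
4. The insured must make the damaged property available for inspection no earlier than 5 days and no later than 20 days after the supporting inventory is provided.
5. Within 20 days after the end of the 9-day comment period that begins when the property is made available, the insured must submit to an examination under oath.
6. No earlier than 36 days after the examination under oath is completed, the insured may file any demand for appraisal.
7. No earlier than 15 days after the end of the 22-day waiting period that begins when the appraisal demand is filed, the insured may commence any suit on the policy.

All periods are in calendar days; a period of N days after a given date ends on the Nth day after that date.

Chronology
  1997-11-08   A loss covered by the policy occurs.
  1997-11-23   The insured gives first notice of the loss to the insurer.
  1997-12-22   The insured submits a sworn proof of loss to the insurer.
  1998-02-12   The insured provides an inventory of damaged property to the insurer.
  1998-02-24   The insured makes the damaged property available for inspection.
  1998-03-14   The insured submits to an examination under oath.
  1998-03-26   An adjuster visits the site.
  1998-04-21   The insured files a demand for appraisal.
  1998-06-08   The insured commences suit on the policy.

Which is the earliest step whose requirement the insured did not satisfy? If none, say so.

Step 3

Step 1: 20 days after 1997-11-08 (when the loss occurs) is 1997-11-28; 1997-11-23 is within that limit.
Step 2: 30 days after 1997-11-23 (when first notice of loss is given) is 1997-12-23; 1997-12-22 is within that limit.
Step 3: 48 days after 1997-12-22 (when the sworn proof of loss is submitted) is 1998-02-08; not done until 1998-02-12, 4 days after the deadline.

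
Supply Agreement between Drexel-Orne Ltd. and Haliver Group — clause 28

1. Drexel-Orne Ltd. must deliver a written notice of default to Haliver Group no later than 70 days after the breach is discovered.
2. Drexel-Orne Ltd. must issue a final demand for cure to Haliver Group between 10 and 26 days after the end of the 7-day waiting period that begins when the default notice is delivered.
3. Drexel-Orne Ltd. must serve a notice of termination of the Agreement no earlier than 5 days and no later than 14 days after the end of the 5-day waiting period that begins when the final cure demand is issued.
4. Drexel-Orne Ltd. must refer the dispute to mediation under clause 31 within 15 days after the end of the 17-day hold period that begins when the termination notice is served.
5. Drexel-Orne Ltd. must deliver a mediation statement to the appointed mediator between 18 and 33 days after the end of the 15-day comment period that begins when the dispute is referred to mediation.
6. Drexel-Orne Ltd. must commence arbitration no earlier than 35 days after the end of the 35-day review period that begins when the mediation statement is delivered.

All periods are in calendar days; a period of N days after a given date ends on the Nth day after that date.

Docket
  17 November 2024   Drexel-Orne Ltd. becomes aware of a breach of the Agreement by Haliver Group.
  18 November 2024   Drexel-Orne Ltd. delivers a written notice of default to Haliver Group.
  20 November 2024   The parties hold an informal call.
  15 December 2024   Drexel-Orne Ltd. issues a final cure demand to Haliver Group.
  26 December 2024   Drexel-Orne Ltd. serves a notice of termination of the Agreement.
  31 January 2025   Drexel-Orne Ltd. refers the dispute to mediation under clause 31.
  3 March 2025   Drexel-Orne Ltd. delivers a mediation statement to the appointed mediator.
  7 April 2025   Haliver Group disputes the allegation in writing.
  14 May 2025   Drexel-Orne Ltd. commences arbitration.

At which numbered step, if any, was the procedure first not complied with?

Step 4

(1) due by 17 November 2024 + 70 days = 26 January 2025; completed 18 November 2024, before the deadline.
(2) the permitted window runs from 25 November 2024 + 10 = 5 December 2024 to 25 November 2024 + 26 = 21 December 2024; done 15 December 2024 — within the window.
(3) the permitted window runs from 20 December 2024 + 5 = 25 December 2024 to 20 December 2024 + 14 = 3 January 2025; 26 December 2024 falls inside that range.
(4) due by 12 January 2025 + 15 days = 27 January 2025; done 31 January 2025 — 4 days late.
That is the first point of non-compliance.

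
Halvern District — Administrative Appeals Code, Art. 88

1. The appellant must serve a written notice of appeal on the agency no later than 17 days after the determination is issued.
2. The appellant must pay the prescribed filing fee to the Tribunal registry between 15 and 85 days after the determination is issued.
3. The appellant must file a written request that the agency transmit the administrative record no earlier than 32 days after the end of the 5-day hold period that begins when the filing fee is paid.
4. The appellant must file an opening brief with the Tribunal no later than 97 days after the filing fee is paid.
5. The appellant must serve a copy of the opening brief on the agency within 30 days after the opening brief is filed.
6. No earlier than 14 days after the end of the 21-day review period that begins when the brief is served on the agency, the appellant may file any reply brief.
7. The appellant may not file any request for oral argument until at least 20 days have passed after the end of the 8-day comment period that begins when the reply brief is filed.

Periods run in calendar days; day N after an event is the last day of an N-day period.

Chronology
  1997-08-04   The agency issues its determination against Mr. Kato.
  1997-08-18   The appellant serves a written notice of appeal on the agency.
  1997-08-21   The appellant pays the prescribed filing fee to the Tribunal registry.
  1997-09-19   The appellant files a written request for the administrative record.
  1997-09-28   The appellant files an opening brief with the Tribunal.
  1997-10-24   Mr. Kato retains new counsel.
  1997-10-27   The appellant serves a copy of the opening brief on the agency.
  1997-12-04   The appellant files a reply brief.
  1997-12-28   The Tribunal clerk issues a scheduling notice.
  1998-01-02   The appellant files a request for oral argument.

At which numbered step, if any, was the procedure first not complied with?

Step 3

Step 1: 17 days after 1997-08-04 (when the determination is issued) is 1997-08-21; completed 1997-08-18, before the deadline.
Step 2: the window is 15–85 days after 1997-08-04 (when the determination is issued), so 1997-08-19 through 1997-10-28; 1997-08-21 falls inside that range.
Step 3: the earliest permitted date is 32 days after 1997-08-26 (end of the 5-day hold period, which began when the filing fee is paid on 1997-08-21), i.e. 1997-09-27; done 1997-09-19 — 8 days too early.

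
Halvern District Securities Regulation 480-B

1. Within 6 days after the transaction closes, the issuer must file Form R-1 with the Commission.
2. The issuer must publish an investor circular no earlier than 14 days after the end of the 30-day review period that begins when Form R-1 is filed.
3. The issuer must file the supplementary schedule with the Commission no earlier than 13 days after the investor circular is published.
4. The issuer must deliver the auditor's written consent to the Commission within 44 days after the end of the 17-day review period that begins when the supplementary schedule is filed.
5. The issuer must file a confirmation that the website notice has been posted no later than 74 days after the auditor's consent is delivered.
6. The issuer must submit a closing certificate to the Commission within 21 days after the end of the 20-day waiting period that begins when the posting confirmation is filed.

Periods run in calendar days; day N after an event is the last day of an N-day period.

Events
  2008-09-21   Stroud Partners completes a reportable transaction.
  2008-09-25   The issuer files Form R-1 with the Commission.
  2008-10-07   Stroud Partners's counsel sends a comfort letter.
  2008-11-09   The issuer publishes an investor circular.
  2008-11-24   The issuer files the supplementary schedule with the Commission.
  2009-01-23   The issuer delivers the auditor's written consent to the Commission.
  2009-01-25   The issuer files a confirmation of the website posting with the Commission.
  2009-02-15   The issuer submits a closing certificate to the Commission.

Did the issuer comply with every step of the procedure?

Yes

(1) due by 2008-09-21 + 6 days = 2008-09-27; 2008-09-25 is within that limit.
(2) permitted from 2008-10-25 + 14 days = 2008-11-08 onward; done 2008-11-09, after the minimum wait.
(3) permitted from 2008-11-09 + 13 days = 2008-11-22 onward; done 2008-11-24, after the minimum wait.
(4) due by 2008-12-11 + 44 days = 2009-01-24; completed 2009-01-23, before the deadline.
(5) due by 2009-01-23 + 74 days = 2009-04-07; done 2009-01-25 — timely.
(6) due by 2009-02-14 + 21 days = 2009-03-07; done 2009-02-15 — timely.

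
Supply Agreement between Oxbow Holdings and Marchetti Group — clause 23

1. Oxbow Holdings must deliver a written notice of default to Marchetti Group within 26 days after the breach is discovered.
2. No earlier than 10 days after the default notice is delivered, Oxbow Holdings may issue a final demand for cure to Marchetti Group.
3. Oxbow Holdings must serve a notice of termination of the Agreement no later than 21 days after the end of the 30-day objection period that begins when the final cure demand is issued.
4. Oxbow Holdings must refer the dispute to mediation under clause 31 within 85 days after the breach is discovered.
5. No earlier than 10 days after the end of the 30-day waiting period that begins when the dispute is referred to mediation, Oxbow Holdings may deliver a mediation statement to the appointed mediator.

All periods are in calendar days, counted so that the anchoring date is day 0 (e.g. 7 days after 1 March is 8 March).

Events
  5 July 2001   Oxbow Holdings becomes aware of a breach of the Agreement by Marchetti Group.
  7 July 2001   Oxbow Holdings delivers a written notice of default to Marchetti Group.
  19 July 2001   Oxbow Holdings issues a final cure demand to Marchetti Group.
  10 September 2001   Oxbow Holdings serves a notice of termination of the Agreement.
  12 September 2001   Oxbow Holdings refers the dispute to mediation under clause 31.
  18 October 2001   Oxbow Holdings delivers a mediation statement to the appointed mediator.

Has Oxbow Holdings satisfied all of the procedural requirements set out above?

(1) due by 5 July 2001 + 26 days = 31 July 2001; 7 July 2001 is within that limit.
(2) permitted from 7 July 2001 + 10 days = 17 July 2001 onward; 19 July 2001 is on or after that date.
(3) due by 18 August 2001 + 21 days = 8 September 2001; 10 September 2001 misses that deadline by 2 days.
The analysis stops there.

No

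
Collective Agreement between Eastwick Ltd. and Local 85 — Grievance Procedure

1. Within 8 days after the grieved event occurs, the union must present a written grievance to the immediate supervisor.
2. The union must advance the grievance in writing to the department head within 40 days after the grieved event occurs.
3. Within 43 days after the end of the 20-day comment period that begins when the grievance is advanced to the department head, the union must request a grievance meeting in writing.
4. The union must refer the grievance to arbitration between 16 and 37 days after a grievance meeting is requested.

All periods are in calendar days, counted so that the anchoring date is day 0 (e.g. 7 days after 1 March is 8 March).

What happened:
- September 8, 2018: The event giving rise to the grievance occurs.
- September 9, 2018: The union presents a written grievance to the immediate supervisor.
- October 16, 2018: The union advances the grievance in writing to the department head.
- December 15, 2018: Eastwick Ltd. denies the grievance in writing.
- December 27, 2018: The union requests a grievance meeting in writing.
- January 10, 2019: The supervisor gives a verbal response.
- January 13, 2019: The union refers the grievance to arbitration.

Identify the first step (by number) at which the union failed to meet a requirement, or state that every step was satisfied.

Step 3

(1) due by September 8, 2018 + 8 days = September 16, 2018; done September 9, 2018 — timely.
(2) due by September 8, 2018 + 40 days = October 18, 2018; completed October 16, 2018, before the deadline.
(3) due by November 5, 2018 + 43 days = December 18, 2018; December 27, 2018 misses that deadline by 9 days.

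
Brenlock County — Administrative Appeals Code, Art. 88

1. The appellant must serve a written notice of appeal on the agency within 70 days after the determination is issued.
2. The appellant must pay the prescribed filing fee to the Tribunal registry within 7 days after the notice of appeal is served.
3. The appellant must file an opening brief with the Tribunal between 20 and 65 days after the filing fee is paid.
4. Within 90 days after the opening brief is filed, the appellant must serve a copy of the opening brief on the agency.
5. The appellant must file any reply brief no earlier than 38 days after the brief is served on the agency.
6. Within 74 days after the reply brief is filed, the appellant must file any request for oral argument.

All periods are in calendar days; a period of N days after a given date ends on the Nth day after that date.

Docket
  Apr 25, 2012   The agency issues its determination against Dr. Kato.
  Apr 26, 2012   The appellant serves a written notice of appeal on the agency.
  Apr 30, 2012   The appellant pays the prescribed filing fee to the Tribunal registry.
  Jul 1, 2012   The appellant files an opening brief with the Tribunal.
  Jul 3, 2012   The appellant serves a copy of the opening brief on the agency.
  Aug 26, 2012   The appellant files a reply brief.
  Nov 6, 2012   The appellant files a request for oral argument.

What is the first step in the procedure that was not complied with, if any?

Step 1 — counting 70 days from Apr 25, 2012 (when the determination is issued) gives a deadline of Jul 4, 2012; Apr 26, 2012 is within that limit.
Step 2 — counting 7 days from Apr 26, 2012 (when the notice of appeal is served) gives a deadline of May 3, 2012; Apr 30, 2012 is within that limit.
Step 3 — 20 and 65 days from Apr 30, 2012 (when the filing fee is paid) are May 20, 2012 and Jul 4, 2012 respectively; Jul 1, 2012 falls inside that range.
Step 4 — counting 90 days from Jul 1, 2012 (when the opening brief is filed) gives a deadline of Sep 29, 2012; Jul 3, 2012 is within that limit.
Step 5 — must wait 38 days from Jul 3, 2012 (when the brief is served on the agency), so not before Aug 10, 2012; done Aug 26, 2012, after the minimum wait.
Step 6 — counting 74 days from Aug 26, 2012 (when the reply brief is filed) gives a deadline of Nov 8, 2012; done Nov 6, 2012 — timely.

None — every step was satisfied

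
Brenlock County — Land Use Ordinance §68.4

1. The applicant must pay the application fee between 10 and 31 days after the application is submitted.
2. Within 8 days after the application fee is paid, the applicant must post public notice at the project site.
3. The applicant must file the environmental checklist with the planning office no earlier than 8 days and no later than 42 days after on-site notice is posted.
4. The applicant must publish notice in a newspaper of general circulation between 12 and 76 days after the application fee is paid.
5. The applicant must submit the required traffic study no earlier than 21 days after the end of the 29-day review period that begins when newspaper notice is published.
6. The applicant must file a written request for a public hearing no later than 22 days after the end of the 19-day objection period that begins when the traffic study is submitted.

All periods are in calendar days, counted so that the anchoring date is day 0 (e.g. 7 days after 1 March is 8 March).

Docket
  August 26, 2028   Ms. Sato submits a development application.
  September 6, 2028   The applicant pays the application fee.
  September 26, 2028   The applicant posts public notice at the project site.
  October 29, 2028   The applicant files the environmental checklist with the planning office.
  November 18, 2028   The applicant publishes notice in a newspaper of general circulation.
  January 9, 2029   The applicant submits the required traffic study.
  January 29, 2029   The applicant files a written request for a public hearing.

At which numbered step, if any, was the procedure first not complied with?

Step 1: the window is 10–31 days after August 26, 2028 (when the application is submitted), so September 5, 2028 through September 26, 2028; done September 6, 2028, which is between those dates.
Step 2: 8 days after September 6, 2028 (when the application fee is paid) is September 14, 2028; September 26, 2028 misses that deadline by 12 days.

Step 2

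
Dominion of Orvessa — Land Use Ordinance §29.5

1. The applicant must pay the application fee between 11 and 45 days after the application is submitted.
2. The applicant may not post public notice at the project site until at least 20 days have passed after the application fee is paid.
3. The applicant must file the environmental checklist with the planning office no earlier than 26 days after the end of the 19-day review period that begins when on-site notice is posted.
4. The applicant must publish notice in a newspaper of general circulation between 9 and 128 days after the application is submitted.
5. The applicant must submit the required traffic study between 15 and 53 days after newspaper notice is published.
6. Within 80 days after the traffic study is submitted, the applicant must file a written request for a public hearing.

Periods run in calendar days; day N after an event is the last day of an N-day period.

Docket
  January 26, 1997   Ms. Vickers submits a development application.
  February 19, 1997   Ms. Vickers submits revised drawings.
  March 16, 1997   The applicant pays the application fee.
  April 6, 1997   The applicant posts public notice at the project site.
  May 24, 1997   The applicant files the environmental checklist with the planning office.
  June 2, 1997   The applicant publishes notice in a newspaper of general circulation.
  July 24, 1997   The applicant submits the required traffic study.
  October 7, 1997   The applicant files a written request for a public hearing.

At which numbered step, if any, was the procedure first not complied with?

Step 1

(1) the permitted window runs from January 26, 1997 + 11 = February 6, 1997 to January 26, 1997 + 45 = March 12, 1997; done March 16, 1997 — 4 days after the window closed.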